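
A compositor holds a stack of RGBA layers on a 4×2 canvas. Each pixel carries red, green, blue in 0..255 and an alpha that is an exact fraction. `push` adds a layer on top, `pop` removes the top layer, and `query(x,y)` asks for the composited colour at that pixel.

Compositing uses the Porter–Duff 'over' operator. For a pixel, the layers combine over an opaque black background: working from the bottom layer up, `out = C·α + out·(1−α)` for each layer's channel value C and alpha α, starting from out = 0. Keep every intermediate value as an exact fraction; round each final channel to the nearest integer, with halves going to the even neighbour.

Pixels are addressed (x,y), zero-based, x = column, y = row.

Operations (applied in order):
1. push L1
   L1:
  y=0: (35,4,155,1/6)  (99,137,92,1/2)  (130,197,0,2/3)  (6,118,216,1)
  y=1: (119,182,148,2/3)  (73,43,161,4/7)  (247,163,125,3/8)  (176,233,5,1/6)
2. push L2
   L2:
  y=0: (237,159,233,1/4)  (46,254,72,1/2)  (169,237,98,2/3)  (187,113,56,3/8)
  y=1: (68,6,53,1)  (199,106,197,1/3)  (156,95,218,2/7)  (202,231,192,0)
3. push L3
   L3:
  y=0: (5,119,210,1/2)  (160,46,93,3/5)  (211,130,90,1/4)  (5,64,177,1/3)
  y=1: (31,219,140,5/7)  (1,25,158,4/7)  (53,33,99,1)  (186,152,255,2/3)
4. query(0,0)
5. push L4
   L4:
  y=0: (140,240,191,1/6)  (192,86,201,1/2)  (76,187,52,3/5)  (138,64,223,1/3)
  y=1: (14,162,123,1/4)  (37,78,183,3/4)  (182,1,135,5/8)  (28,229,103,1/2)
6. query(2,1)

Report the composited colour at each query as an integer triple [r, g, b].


query (0,0) [L1,L2,L3] — begin 0,0,0
+L1 (α=1/6) → [35/6, 2/3, 155/6]
+L2 (α=1/4) → [509/8, 161/4, 621/8]
+L3 (α=1/2) → [549/16, 637/8, 2301/16]
→ [34, 80, 144]

(2,1) stack=L1,L2,L3,L4; from [0,0,0]:
L1 α=3/8: [741/8, 489/8, 375/8]
L2 α=2/7: [6201/56, 3965/56, 5363/56]
L3 α=1: [53, 33, 99]
L4 α=5/8: [1069/8, 13, 243/2]
= [134, 13, 122]


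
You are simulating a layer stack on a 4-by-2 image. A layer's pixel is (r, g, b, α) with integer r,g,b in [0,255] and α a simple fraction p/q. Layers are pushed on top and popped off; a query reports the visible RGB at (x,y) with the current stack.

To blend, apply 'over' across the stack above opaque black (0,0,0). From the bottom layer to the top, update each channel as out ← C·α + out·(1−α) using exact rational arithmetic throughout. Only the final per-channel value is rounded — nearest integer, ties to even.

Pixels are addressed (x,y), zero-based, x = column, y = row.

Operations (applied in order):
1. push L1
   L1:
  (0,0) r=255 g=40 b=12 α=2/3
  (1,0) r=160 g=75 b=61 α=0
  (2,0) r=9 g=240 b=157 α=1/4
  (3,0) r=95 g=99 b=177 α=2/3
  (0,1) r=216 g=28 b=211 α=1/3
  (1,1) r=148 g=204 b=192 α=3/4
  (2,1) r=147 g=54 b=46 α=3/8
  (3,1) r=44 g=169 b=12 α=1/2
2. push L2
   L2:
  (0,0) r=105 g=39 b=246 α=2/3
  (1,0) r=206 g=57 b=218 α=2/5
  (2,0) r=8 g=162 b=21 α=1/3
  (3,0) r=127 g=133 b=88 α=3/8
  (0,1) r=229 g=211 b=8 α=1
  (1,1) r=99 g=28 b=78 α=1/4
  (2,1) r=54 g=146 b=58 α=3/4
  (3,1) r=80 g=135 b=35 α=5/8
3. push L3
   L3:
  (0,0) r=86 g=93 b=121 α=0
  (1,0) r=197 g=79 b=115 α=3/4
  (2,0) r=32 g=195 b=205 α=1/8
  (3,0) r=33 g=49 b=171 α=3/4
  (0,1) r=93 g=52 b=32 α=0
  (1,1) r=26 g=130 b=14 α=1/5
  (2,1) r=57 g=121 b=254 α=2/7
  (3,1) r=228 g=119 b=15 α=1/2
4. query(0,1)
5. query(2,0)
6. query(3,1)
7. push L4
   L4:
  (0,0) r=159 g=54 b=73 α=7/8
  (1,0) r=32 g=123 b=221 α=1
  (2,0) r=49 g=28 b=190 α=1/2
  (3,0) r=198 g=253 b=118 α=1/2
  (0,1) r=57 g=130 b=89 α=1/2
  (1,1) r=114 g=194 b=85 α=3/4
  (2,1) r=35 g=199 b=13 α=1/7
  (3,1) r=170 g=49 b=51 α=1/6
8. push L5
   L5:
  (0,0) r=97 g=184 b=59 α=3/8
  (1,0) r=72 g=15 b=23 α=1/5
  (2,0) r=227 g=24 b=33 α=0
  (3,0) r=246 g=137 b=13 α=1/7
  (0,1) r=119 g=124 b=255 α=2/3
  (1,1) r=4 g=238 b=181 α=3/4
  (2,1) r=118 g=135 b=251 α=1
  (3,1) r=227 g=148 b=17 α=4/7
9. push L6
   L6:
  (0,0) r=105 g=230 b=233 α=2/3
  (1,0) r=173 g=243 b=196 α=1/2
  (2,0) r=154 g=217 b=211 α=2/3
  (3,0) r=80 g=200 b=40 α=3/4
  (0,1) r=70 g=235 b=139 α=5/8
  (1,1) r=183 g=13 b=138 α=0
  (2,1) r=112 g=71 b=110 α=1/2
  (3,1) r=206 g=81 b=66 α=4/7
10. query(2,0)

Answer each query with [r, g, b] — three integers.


at x=0,y=1 over L1,L2,L3:
+L1 (α=1/3) → [72, 28/3, 211/3]
+L2 (α=1) → [229, 211, 8]
+L3 (α=0) → [229, 211, 8]
= [229, 211, 8]

(2,0) stack=L1,L2,L3; from [0,0,0]:
after L1 α=1/4: [9/4, 60, 157/4]
after L2 α=1/3: [25/6, 94, 199/6]
after L3 α=1/8: [367/48, 853/8, 2623/48]
→ [8, 107, 55]

at x=3,y=1 over L1,L2,L3:
L1 α=1/2: [22, 169/2, 6]
L2 α=5/8: [233/4, 1857/16, 193/8]
L3 α=1/2: [1145/8, 3761/32, 313/16]
rounded: [143, 118, 20]

query (2,0) [L1,L2,L3,L4,L5,L6] — begin 0,0,0
+L1 (α=1/4) → [9/4, 60, 157/4]
+L2 (α=1/3) → [25/6, 94, 199/6]
+L3 (α=1/8) → [367/48, 853/8, 2623/48]
+L4 (α=1/2) → [2719/96, 1077/16, 11743/96]
+L5 (α=0) → [2719/96, 1077/16, 11743/96]
+L6 (α=2/3) → [32287/288, 8021/48, 52255/288]
rounded: [112, 167, 181]


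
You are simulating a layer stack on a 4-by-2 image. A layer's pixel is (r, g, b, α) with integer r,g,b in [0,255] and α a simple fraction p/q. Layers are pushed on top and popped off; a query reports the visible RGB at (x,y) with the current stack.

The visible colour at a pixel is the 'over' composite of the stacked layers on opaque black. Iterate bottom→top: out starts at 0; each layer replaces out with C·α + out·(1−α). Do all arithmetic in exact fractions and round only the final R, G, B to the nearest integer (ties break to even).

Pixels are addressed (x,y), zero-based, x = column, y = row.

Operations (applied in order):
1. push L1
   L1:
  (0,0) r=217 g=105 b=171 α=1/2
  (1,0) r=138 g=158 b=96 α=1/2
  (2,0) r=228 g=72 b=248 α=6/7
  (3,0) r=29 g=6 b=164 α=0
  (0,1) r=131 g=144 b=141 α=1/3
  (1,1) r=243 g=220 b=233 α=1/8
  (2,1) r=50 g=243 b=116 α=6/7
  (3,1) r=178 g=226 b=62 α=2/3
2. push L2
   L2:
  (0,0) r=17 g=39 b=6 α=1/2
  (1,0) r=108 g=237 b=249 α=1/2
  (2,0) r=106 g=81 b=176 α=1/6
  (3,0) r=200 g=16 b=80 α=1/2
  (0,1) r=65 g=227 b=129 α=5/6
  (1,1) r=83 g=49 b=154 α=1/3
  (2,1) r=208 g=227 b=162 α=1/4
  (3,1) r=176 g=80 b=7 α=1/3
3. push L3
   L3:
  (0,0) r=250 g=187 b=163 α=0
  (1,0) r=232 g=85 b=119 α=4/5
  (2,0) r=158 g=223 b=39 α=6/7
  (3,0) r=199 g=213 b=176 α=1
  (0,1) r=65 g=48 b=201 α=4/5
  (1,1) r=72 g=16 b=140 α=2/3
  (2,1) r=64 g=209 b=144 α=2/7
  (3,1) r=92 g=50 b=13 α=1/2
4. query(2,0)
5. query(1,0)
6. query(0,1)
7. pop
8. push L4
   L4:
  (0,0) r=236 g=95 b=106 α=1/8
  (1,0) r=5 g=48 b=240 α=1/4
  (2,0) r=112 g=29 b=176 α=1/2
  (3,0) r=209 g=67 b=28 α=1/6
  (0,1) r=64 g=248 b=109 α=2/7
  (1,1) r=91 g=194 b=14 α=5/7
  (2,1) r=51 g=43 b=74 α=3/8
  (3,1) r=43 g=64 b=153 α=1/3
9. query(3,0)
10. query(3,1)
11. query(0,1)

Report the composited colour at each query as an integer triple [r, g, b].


at x=2,y=0 over L1,L2,L3:
L1 α=6/7: [1368/7, 432/7, 1488/7]
L2 α=1/6: [3791/21, 909/14, 4336/21]
L3 α=6/7: [23699/147, 19641/98, 9250/147]
→ [161, 200, 63]

query (1,0) [L1,L2,L3] — begin 0,0,0
L1 α=1/2: [69, 79, 48]
L2 α=1/2: [177/2, 158, 297/2]
L3 α=4/5: [2033/10, 498/5, 1249/10]
rounded: [203, 100, 125]

query (0,1) [L1,L2,L3] — begin 0,0,0
L1 α=1/3: [131/3, 48, 47]
L2 α=5/6: [553/9, 1183/6, 346/3]
L3 α=4/5: [2893/45, 467/6, 2758/15]
→ [64, 78, 184]

at x=3,y=0 over L1,L2,L4:
L1 α=0: [0, 0, 0]
L2 α=1/2: [100, 8, 40]
L4 α=1/6: [709/6, 107/6, 38]
rounded: [118, 18, 38]

(3,1) stack=L1,L2,L4; from [0,0,0]:
L1 α=2/3: [356/3, 452/3, 124/3]
L2 α=1/3: [1240/9, 1144/9, 269/9]
L4 α=1/3: [2867/27, 2864/27, 1915/27]
→ [106, 106, 71]

at x=0,y=1 over L1,L2,L4:
after L1 α=1/3: [131/3, 48, 47]
after L2 α=5/6: [553/9, 1183/6, 346/3]
after L4 α=2/7: [3917/63, 8891/42, 2384/21]
rounded: [62, 212, 114]


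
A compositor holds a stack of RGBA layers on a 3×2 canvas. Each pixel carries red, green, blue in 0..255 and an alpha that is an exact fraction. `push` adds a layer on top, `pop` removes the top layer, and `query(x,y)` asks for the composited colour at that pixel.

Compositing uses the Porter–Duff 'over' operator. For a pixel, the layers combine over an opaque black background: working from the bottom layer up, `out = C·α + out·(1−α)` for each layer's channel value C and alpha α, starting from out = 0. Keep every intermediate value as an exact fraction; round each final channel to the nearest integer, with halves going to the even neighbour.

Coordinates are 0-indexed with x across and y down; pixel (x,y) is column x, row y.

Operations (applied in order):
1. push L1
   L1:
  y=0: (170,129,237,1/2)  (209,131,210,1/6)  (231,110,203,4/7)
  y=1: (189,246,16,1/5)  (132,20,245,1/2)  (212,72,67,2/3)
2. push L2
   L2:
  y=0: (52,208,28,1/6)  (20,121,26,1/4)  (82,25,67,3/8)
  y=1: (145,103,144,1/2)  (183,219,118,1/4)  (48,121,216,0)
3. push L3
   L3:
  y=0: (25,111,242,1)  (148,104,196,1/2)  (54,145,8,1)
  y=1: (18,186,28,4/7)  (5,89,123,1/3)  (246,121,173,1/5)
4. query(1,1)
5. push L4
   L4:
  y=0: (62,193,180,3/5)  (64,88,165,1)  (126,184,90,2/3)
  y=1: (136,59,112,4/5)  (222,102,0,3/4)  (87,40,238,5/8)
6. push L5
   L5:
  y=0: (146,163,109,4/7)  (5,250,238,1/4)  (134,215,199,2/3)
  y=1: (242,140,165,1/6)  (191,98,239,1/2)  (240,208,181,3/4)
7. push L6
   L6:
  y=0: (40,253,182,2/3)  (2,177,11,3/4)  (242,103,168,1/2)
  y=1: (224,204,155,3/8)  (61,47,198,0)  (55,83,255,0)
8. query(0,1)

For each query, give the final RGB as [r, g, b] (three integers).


query (1,1) [L1,L2,L3] — begin 0,0,0
L1 α=1/2: [66, 10, 245/2]
L2 α=1/4: [381/4, 249/4, 971/8]
L3 α=1/3: [391/6, 427/6, 1463/12]
rounded: [65, 71, 122]

query (0,1) [L1,L2,L3,L4,L5,L6] — begin 0,0,0
L1 α=1/5: [189/5, 246/5, 16/5]
L2 α=1/2: [457/5, 761/10, 368/5]
L3 α=4/7: [1731/35, 1389/10, 1664/35]
L4 α=4/5: [20771/175, 3749/50, 17344/175]
L5 α=1/6: [9747/70, 5149/60, 23119/210]
L6 α=3/8: [19155/112, 12493/96, 42649/336]
rounded: [171, 130, 127]


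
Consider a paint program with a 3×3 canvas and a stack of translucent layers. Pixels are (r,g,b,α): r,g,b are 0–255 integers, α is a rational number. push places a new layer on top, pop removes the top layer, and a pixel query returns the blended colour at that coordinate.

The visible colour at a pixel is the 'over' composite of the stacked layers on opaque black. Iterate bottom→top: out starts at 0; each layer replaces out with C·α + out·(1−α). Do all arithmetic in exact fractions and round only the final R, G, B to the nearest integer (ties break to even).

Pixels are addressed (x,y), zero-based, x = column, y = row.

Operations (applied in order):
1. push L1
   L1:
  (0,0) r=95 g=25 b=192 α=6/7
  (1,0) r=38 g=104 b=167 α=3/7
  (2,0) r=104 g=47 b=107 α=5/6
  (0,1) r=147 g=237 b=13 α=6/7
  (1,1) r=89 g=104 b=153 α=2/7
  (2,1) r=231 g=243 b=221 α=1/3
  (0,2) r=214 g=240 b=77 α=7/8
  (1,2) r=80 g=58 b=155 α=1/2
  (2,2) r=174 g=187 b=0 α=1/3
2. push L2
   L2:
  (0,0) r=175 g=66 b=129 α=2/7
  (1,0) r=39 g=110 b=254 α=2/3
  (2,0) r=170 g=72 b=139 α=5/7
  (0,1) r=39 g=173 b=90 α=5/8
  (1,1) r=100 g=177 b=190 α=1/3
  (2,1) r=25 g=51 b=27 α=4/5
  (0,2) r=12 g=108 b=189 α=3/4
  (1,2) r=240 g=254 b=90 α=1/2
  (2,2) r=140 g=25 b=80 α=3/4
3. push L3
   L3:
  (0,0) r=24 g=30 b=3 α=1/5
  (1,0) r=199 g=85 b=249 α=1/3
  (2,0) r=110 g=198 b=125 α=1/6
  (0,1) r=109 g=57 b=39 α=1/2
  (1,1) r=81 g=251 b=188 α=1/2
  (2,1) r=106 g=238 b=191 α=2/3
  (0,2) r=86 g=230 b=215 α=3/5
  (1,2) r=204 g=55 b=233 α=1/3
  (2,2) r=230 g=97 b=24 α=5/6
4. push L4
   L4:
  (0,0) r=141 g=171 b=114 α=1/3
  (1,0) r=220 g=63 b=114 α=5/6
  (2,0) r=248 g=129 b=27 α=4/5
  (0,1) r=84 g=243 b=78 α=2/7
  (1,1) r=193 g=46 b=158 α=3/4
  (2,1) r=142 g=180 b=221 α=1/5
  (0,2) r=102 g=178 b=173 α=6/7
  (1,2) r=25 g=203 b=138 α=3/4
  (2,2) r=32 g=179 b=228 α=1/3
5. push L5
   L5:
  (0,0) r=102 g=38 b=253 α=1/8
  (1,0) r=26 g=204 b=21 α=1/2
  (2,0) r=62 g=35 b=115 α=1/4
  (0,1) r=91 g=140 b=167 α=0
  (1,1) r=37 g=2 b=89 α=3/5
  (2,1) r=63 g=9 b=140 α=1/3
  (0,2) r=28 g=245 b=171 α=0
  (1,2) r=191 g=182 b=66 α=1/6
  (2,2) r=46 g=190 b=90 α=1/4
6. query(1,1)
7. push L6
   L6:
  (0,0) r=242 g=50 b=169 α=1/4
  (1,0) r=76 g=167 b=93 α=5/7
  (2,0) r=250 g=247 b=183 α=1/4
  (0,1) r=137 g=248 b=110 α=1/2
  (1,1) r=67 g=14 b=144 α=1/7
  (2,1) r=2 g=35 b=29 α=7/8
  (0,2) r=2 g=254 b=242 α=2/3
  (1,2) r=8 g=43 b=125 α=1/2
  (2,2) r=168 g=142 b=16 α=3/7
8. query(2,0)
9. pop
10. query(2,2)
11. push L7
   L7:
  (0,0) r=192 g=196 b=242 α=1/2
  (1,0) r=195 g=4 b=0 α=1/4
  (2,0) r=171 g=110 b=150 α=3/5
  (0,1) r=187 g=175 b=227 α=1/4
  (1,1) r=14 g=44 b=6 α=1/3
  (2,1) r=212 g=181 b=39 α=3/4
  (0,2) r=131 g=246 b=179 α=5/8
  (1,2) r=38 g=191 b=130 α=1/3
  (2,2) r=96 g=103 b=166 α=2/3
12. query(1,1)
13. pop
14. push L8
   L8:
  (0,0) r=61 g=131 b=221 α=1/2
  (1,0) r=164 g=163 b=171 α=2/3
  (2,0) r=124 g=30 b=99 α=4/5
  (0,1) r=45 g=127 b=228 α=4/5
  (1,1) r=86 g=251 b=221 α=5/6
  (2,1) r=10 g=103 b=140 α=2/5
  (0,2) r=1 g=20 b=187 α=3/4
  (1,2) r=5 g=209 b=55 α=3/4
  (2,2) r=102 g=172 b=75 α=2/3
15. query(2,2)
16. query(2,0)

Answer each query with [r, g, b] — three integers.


(1,1) stack=L1,L2,L3,L4,L5; from [0,0,0]:
L1 α=2/7: [178/7, 208/7, 306/7]
L2 α=1/3: [352/7, 1655/21, 1942/21]
L3 α=1/2: [919/14, 3463/21, 2945/21]
L4 α=3/4: [9025/56, 6361/84, 12899/84]
L5 α=3/5: [12133/140, 6613/210, 24113/210]
rounded: [87, 31, 115]

(2,0) stack=L1,L2,L3,L4,L5,L6; from [0,0,0]:
+L1 (α=5/6) → [260/3, 235/6, 535/6]
+L2 (α=5/7) → [3070/21, 1315/21, 2620/21]
+L3 (α=1/6) → [8830/63, 10733/126, 15725/126]
+L4 (α=4/5) → [71326/315, 75749/630, 29333/630]
+L5 (α=1/4) → [19459/105, 83099/840, 53483/840]
+L6 (α=1/4) → [28209/140, 152259/1120, 104723/1120]
= [201, 136, 94]

(2,2) stack=L1,L2,L3,L4,L5; from [0,0,0]:
+L1 (α=1/3) → [58, 187/3, 0]
+L2 (α=3/4) → [239/2, 103/3, 60]
+L3 (α=5/6) → [2539/12, 779/9, 30]
+L4 (α=1/3) → [2731/18, 3169/27, 96]
+L5 (α=1/4) → [3007/24, 4879/36, 189/2]
= [125, 136, 94]

(1,1) stack=L1,L2,L3,L4,L5,L7; from [0,0,0]:
after L1 α=2/7: [178/7, 208/7, 306/7]
after L2 α=1/3: [352/7, 1655/21, 1942/21]
after L3 α=1/2: [919/14, 3463/21, 2945/21]
after L4 α=3/4: [9025/56, 6361/84, 12899/84]
after L5 α=3/5: [12133/140, 6613/210, 24113/210]
after L7 α=1/3: [4371/70, 11233/315, 24743/315]
= [62, 36, 79]

at x=2,y=2 over L1,L2,L3,L4,L5,L8:
after L1 α=1/3: [58, 187/3, 0]
after L2 α=3/4: [239/2, 103/3, 60]
after L3 α=5/6: [2539/12, 779/9, 30]
after L4 α=1/3: [2731/18, 3169/27, 96]
after L5 α=1/4: [3007/24, 4879/36, 189/2]
after L8 α=2/3: [7903/72, 17263/108, 163/2]
= [110, 160, 82]

at x=2,y=0 over L1,L2,L3,L4,L5,L8:
after L1 α=5/6: [260/3, 235/6, 535/6]
after L2 α=5/7: [3070/21, 1315/21, 2620/21]
after L3 α=1/6: [8830/63, 10733/126, 15725/126]
after L4 α=4/5: [71326/315, 75749/630, 29333/630]
after L5 α=1/4: [19459/105, 83099/840, 53483/840]
after L8 α=4/5: [71539/525, 183899/4200, 386123/4200]
= [136, 44, 92]


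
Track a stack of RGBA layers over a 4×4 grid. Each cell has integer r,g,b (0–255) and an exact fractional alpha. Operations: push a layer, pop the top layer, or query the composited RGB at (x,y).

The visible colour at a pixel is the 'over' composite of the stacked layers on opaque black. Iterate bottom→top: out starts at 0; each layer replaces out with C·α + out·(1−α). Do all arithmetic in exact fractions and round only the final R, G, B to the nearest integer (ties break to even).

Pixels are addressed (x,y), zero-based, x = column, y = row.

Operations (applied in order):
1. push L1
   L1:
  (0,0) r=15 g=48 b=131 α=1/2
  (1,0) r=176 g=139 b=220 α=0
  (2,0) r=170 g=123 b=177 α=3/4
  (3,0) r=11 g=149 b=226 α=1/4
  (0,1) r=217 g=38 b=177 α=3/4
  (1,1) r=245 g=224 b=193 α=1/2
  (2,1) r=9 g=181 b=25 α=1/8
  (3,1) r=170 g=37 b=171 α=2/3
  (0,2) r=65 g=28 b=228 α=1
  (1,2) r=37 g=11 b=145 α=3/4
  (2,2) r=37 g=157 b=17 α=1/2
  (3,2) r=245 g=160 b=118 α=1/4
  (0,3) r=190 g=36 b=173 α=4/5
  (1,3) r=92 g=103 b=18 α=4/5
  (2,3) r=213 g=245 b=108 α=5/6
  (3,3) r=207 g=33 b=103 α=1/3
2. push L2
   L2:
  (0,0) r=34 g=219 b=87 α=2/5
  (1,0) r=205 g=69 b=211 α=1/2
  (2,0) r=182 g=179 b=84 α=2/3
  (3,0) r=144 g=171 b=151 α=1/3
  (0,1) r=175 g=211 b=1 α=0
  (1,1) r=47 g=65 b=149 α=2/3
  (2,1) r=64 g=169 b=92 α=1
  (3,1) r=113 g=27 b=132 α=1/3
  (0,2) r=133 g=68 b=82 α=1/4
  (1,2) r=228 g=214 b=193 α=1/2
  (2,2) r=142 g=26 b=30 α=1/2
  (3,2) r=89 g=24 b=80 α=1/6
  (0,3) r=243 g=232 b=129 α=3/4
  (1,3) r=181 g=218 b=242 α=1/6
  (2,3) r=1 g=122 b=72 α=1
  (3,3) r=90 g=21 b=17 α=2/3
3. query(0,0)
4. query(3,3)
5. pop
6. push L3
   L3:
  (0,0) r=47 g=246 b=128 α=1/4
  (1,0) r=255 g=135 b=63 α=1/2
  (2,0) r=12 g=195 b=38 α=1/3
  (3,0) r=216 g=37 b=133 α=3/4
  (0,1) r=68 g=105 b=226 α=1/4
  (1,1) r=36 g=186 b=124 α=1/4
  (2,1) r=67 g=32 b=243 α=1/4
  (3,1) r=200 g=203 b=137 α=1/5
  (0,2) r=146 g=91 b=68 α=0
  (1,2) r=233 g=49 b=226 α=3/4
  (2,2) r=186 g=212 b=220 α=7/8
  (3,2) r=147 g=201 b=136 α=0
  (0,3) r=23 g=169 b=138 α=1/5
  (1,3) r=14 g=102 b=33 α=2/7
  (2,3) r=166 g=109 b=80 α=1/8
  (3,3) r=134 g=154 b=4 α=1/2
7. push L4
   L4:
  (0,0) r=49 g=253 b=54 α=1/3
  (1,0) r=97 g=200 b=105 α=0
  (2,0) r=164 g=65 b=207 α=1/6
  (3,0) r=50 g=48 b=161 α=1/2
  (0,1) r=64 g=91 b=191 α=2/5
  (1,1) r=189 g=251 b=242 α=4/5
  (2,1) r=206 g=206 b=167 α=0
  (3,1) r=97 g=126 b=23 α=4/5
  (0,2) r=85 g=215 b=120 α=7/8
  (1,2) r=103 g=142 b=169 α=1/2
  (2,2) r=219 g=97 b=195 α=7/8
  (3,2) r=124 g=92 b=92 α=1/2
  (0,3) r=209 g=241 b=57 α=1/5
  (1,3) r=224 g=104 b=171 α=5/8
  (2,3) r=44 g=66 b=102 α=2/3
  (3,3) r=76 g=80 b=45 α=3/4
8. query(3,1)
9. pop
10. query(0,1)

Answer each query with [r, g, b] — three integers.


at x=0,y=0 over L1,L2:
L1 α=1/2: [15/2, 24, 131/2]
L2 α=2/5: [181/10, 102, 741/10]
→ [18, 102, 74]

query (3,3) [L1,L2] — begin 0,0,0
+L1 (α=1/3) → [69, 11, 103/3]
+L2 (α=2/3) → [83, 53/3, 205/9]
= [83, 18, 23]

at x=3,y=1 over L1,L3,L4:
L1 α=2/3: [340/3, 74/3, 114]
L3 α=1/5: [392/3, 181/3, 593/5]
L4 α=4/5: [1556/15, 1693/15, 1053/25]
= [104, 113, 42]

at x=0,y=1 over L1,L3:
+L1 (α=3/4) → [651/4, 57/2, 531/4]
+L3 (α=1/4) → [2225/16, 381/8, 2497/16]
→ [139, 48, 156]


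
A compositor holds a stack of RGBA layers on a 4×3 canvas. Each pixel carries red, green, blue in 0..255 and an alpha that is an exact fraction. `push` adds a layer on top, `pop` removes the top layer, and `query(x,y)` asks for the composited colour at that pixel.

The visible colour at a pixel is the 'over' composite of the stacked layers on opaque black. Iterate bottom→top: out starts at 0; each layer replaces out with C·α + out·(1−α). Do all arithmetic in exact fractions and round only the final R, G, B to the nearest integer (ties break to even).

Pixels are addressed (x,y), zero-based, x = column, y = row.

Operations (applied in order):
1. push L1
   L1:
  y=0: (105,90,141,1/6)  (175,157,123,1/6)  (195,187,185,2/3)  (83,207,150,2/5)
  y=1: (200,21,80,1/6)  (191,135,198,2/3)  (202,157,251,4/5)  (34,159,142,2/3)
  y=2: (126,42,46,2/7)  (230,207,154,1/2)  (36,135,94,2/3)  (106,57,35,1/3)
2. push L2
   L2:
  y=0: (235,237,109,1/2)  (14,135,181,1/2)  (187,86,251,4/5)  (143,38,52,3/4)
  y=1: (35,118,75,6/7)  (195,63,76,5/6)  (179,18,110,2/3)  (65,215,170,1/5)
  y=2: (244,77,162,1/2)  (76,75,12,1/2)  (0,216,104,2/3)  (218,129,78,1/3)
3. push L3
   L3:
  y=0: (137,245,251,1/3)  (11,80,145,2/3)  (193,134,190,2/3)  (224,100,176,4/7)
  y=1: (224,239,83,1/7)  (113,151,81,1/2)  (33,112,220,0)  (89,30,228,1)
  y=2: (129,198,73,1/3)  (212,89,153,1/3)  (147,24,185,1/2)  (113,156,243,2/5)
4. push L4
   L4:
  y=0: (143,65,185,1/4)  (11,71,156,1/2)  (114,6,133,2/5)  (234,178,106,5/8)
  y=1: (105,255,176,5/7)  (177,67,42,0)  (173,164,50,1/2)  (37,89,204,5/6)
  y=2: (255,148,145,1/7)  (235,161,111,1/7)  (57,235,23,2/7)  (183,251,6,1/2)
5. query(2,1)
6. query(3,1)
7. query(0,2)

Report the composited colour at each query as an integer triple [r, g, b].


query (2,1) [L1,L2,L3,L4] — begin 0,0,0
+L1 (α=4/5) → [808/5, 628/5, 1004/5]
+L2 (α=2/3) → [866/5, 808/15, 2104/15]
+L3 (α=0) → [866/5, 808/15, 2104/15]
+L4 (α=1/2) → [1731/10, 1634/15, 1427/15]
→ [173, 109, 95]

(3,1) stack=L1,L2,L3,L4; from [0,0,0]:
after L1 α=2/3: [68/3, 106, 284/3]
after L2 α=1/5: [467/15, 639/5, 1646/15]
after L3 α=1: [89, 30, 228]
after L4 α=5/6: [137/3, 475/6, 208]
= [46, 79, 208]

query (0,2) [L1,L2,L3,L4] — begin 0,0,0
+L1 (α=2/7) → [36, 12, 92/7]
+L2 (α=1/2) → [140, 89/2, 613/7]
+L3 (α=1/3) → [409/3, 287/3, 579/7]
+L4 (α=1/7) → [1073/7, 722/7, 4489/49]
→ [153, 103, 92]


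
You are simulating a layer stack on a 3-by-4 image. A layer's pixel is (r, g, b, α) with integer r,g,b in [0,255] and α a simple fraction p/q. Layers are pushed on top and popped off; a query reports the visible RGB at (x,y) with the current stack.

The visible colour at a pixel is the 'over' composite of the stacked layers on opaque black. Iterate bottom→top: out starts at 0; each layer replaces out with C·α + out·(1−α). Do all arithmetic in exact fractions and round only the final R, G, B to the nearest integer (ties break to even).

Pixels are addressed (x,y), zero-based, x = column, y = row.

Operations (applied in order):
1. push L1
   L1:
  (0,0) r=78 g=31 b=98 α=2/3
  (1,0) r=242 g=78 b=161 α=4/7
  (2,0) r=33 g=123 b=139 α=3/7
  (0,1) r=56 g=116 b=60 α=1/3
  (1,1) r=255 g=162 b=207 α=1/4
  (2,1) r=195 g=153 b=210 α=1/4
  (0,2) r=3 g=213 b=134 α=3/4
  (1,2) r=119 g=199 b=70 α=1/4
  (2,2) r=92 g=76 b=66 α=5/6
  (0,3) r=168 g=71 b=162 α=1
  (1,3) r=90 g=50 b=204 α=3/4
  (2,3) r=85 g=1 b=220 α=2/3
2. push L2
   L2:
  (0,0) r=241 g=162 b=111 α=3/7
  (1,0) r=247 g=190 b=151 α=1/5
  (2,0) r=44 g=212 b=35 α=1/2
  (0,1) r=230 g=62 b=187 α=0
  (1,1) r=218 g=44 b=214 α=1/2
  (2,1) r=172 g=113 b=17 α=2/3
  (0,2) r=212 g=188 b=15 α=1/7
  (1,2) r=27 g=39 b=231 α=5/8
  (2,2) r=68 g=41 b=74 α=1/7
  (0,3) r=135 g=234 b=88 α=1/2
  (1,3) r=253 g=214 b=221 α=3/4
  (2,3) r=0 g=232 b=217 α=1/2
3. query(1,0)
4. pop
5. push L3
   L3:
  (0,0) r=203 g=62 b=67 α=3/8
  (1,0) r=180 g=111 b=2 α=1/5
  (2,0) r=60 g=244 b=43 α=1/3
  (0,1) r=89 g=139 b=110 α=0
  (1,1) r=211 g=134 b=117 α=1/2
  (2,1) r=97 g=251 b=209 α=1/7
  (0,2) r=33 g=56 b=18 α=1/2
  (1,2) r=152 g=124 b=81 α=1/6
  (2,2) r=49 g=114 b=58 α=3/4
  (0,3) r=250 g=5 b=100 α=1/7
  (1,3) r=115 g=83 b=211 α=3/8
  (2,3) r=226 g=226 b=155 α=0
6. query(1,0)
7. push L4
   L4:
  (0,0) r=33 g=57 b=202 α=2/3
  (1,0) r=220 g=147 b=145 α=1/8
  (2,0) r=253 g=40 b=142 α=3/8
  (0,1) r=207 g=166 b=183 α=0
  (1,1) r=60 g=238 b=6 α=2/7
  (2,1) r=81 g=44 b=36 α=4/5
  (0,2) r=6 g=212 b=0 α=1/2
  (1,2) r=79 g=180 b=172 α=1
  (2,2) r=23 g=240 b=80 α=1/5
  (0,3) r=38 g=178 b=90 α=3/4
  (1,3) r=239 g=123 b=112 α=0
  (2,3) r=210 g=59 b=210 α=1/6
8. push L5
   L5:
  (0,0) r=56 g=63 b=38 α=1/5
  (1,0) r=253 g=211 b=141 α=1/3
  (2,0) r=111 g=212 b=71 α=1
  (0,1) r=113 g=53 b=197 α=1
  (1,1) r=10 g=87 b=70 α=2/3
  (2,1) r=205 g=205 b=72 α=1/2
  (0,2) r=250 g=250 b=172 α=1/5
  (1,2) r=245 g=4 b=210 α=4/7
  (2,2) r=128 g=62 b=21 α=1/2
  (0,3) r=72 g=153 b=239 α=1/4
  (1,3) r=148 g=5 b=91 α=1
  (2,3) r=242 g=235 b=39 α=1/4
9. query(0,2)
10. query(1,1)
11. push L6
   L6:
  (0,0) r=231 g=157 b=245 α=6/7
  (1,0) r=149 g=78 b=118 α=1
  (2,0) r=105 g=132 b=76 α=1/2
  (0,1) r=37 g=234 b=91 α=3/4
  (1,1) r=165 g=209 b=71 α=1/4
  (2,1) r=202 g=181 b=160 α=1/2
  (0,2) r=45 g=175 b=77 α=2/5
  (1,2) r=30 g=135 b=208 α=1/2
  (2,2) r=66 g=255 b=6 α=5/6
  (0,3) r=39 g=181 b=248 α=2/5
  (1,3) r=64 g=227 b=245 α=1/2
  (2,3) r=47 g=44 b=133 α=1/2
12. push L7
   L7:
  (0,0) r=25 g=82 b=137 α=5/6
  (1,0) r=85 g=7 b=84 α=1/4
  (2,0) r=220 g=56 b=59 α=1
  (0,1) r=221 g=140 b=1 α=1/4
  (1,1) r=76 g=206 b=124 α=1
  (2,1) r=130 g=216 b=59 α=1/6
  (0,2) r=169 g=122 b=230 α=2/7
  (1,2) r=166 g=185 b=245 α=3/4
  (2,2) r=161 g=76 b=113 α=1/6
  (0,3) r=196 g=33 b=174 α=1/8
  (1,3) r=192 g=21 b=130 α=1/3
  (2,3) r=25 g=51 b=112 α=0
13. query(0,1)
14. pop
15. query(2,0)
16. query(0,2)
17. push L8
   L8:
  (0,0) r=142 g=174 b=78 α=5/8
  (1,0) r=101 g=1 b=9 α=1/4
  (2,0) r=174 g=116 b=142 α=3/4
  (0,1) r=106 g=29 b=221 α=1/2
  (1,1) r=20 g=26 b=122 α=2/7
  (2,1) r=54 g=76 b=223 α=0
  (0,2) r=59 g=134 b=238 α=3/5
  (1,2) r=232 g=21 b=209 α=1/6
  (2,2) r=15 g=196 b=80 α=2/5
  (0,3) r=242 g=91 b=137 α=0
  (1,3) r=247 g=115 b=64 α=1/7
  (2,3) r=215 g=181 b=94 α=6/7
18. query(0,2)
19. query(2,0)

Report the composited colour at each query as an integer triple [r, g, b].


at x=1,y=0 over L1,L2:
after L1 α=4/7: [968/7, 312/7, 92]
after L2 α=1/5: [5601/35, 2578/35, 519/5]
rounded: [160, 74, 104]

query (1,0) [L1,L3] — begin 0,0,0
+L1 (α=4/7) → [968/7, 312/7, 92]
+L3 (α=1/5) → [5132/35, 405/7, 74]
→ [147, 58, 74]

query (0,2) [L1,L3,L4,L5] — begin 0,0,0
+L1 (α=3/4) → [9/4, 639/4, 201/2]
+L3 (α=1/2) → [141/8, 863/8, 237/4]
+L4 (α=1/2) → [189/16, 2559/16, 237/8]
+L5 (α=1/5) → [1189/20, 3559/20, 581/10]
rounded: [59, 178, 58]

(1,1) stack=L1,L3,L4,L5; from [0,0,0]:
after L1 α=1/4: [255/4, 81/2, 207/4]
after L3 α=1/2: [1099/8, 349/4, 675/8]
after L4 α=2/7: [6455/56, 3649/28, 3471/56]
after L5 α=2/3: [2525/56, 8521/84, 11311/168]
rounded: [45, 101, 67]

query (0,1) [L1,L3,L4,L5,L6,L7] — begin 0,0,0
+L1 (α=1/3) → [56/3, 116/3, 20]
+L3 (α=0) → [56/3, 116/3, 20]
+L4 (α=0) → [56/3, 116/3, 20]
+L5 (α=1) → [113, 53, 197]
+L6 (α=3/4) → [56, 755/4, 235/2]
+L7 (α=1/4) → [389/4, 2825/16, 707/8]
= [97, 177, 88]

query (2,0) [L1,L3,L4,L5,L6] — begin 0,0,0
+L1 (α=3/7) → [99/7, 369/7, 417/7]
+L3 (α=1/3) → [206/7, 2446/21, 1135/21]
+L4 (α=3/8) → [6343/56, 7375/84, 14621/168]
+L5 (α=1) → [111, 212, 71]
+L6 (α=1/2) → [108, 172, 147/2]
= [108, 172, 74]

at x=0,y=2 over L1,L3,L4,L5,L6:
after L1 α=3/4: [9/4, 639/4, 201/2]
after L3 α=1/2: [141/8, 863/8, 237/4]
after L4 α=1/2: [189/16, 2559/16, 237/8]
after L5 α=1/5: [1189/20, 3559/20, 581/10]
after L6 α=2/5: [5367/100, 17677/100, 3283/50]
rounded: [54, 177, 66]

at x=0,y=2 over L1,L3,L4,L5,L6,L8:
+L1 (α=3/4) → [9/4, 639/4, 201/2]
+L3 (α=1/2) → [141/8, 863/8, 237/4]
+L4 (α=1/2) → [189/16, 2559/16, 237/8]
+L5 (α=1/5) → [1189/20, 3559/20, 581/10]
+L6 (α=2/5) → [5367/100, 17677/100, 3283/50]
+L8 (α=3/5) → [14217/250, 37777/250, 21133/125]
= [57, 151, 169]

query (2,0) [L1,L3,L4,L5,L6,L8] — begin 0,0,0
L1 α=3/7: [99/7, 369/7, 417/7]
L3 α=1/3: [206/7, 2446/21, 1135/21]
L4 α=3/8: [6343/56, 7375/84, 14621/168]
L5 α=1: [111, 212, 71]
L6 α=1/2: [108, 172, 147/2]
L8 α=3/4: [315/2, 130, 999/8]
rounded: [158, 130, 125]


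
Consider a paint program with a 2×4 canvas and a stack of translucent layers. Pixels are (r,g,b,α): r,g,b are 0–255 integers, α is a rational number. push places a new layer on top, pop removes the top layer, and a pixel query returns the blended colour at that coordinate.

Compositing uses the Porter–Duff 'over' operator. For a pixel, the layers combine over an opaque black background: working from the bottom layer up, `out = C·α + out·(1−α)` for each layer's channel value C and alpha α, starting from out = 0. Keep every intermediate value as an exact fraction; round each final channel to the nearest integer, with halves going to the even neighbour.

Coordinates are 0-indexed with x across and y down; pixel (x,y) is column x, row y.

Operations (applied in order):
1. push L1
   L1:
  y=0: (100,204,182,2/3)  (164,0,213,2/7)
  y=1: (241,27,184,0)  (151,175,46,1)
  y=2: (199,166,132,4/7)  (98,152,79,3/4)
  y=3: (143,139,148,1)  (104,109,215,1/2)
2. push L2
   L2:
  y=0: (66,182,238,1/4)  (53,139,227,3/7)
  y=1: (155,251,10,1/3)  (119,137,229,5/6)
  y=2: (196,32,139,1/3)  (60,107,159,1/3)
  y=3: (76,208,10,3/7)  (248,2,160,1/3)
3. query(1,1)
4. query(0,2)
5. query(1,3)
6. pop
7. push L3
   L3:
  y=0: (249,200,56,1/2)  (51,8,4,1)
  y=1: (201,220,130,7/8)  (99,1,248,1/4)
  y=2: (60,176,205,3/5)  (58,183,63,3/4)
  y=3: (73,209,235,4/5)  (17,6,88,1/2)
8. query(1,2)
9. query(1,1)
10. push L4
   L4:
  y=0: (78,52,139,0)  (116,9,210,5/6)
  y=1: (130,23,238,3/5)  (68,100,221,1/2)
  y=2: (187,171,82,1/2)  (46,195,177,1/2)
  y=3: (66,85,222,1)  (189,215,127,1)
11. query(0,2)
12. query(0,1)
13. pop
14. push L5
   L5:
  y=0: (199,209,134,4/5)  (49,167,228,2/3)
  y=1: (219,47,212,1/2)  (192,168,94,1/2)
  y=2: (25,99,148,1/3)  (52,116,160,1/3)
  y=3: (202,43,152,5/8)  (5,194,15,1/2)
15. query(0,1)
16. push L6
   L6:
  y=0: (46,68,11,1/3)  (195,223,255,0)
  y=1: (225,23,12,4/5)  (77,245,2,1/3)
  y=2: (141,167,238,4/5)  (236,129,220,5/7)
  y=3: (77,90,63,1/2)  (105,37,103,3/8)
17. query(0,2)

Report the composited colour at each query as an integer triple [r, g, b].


query (1,1) [L1,L2] — begin 0,0,0
L1 α=1: [151, 175, 46]
L2 α=5/6: [373/3, 430/3, 397/2]
= [124, 143, 198]

(0,2) stack=L1,L2; from [0,0,0]:
+L1 (α=4/7) → [796/7, 664/7, 528/7]
+L2 (α=1/3) → [988/7, 1552/21, 2029/21]
→ [141, 74, 97]

(1,3) stack=L1,L2; from [0,0,0]:
L1 α=1/2: [52, 109/2, 215/2]
L2 α=1/3: [352/3, 37, 125]
→ [117, 37, 125]

(1,2) stack=L1,L3; from [0,0,0]:
L1 α=3/4: [147/2, 114, 237/4]
L3 α=3/4: [495/8, 663/4, 993/16]
rounded: [62, 166, 62]

query (1,1) [L1,L3] — begin 0,0,0
after L1 α=1: [151, 175, 46]
after L3 α=1/4: [138, 263/2, 193/2]
→ [138, 132, 96]

at x=0,y=2 over L1,L3,L4:
L1 α=4/7: [796/7, 664/7, 528/7]
L3 α=3/5: [2852/35, 5024/35, 5361/35]
L4 α=1/2: [9397/70, 11009/70, 8231/70]
= [134, 157, 118]

(0,1) stack=L1,L3,L4; from [0,0,0]:
+L1 (α=0) → [0, 0, 0]
+L3 (α=7/8) → [1407/8, 385/2, 455/4]
+L4 (α=3/5) → [2967/20, 454/5, 1883/10]
→ [148, 91, 188]

(0,1) stack=L1,L3,L5; from [0,0,0]:
+L1 (α=0) → [0, 0, 0]
+L3 (α=7/8) → [1407/8, 385/2, 455/4]
+L5 (α=1/2) → [3159/16, 479/4, 1303/8]
→ [197, 120, 163]

query (0,2) [L1,L3,L5,L6] — begin 0,0,0
L1 α=4/7: [796/7, 664/7, 528/7]
L3 α=3/5: [2852/35, 5024/35, 5361/35]
L5 α=1/3: [2193/35, 13513/105, 15902/105]
L6 α=4/5: [21933/175, 83653/525, 115862/525]
rounded: [125, 159, 221]


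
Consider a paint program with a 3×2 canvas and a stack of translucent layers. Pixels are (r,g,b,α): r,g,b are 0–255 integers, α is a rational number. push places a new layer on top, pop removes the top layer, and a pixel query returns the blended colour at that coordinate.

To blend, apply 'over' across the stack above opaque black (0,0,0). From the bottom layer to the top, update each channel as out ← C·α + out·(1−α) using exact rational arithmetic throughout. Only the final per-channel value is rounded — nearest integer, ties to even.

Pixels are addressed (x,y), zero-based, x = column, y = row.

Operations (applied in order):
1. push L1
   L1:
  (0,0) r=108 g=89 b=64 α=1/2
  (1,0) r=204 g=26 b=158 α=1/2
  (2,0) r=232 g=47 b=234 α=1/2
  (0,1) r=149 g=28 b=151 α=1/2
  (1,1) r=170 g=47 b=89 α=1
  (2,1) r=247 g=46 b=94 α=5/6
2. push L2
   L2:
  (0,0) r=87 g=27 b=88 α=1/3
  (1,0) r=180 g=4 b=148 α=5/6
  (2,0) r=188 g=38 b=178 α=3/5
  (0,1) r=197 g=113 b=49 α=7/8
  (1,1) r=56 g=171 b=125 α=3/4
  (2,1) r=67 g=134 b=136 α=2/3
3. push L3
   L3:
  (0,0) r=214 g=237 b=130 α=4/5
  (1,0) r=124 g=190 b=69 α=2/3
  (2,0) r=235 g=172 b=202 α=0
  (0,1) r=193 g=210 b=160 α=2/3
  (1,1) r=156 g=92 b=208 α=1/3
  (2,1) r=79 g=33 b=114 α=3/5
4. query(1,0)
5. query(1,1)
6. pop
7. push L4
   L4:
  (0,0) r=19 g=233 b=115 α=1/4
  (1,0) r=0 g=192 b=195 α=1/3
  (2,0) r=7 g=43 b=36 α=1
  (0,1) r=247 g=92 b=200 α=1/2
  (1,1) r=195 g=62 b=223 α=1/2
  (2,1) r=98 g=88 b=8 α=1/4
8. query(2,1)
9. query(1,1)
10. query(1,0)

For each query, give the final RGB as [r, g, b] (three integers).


query (1,0) [L1,L2,L3] — begin 0,0,0
after L1 α=1/2: [102, 13, 79]
after L2 α=5/6: [167, 11/2, 273/2]
after L3 α=2/3: [415/3, 257/2, 183/2]
→ [138, 128, 92]

at x=1,y=1 over L1,L2,L3:
+L1 (α=1) → [170, 47, 89]
+L2 (α=3/4) → [169/2, 140, 116]
+L3 (α=1/3) → [325/3, 124, 440/3]
rounded: [108, 124, 147]

at x=2,y=1 over L1,L2,L4:
L1 α=5/6: [1235/6, 115/3, 235/3]
L2 α=2/3: [2039/18, 919/9, 1051/9]
L4 α=1/4: [2627/24, 1183/12, 1075/12]
rounded: [109, 99, 90]

(1,1) stack=L1,L2,L4; from [0,0,0]:
after L1 α=1: [170, 47, 89]
after L2 α=3/4: [169/2, 140, 116]
after L4 α=1/2: [559/4, 101, 339/2]
rounded: [140, 101, 170]

query (1,0) [L1,L2,L4] — begin 0,0,0
+L1 (α=1/2) → [102, 13, 79]
+L2 (α=5/6) → [167, 11/2, 273/2]
+L4 (α=1/3) → [334/3, 203/3, 156]
= [111, 68, 156]


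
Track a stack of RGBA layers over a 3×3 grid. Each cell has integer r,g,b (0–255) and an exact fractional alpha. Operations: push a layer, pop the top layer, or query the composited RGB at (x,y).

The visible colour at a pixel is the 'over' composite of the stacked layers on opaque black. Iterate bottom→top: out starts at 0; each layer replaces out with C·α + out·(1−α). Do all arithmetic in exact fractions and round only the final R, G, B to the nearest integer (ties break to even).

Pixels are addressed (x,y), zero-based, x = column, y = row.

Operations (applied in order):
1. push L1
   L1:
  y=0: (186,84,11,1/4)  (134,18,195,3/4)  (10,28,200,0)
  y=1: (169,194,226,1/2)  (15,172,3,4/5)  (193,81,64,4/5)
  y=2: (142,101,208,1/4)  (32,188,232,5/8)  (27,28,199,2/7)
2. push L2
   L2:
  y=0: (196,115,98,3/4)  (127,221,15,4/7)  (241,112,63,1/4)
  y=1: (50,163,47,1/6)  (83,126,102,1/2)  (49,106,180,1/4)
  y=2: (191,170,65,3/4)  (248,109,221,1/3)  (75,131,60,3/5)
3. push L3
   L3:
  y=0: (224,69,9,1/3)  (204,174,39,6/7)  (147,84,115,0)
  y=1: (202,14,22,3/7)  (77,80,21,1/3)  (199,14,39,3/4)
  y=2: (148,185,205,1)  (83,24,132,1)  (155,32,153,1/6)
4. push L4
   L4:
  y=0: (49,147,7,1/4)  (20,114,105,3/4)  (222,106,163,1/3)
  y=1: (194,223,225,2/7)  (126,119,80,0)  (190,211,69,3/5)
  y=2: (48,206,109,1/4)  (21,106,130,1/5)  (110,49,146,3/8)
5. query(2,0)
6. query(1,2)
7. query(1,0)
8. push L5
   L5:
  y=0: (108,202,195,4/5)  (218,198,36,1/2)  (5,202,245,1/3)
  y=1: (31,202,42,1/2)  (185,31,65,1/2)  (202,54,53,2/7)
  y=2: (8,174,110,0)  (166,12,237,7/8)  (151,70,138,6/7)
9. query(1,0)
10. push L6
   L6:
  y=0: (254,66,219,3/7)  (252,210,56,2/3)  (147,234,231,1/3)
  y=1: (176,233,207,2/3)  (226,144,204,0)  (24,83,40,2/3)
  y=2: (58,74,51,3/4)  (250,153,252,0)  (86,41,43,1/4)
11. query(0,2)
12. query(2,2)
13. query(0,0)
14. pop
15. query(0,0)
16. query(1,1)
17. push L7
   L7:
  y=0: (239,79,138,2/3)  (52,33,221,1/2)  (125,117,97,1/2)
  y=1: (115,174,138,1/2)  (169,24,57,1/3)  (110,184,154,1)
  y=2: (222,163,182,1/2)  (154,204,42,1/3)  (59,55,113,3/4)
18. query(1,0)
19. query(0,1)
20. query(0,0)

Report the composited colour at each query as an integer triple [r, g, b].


(2,0) stack=L1,L2,L3,L4; from [0,0,0]:
L1 α=0: [0, 0, 0]
L2 α=1/4: [241/4, 28, 63/4]
L3 α=0: [241/4, 28, 63/4]
L4 α=1/3: [685/6, 54, 389/6]
rounded: [114, 54, 65]

(1,2) stack=L1,L2,L3,L4; from [0,0,0]:
+L1 (α=5/8) → [20, 235/2, 145]
+L2 (α=1/3) → [96, 344/3, 511/3]
+L3 (α=1) → [83, 24, 132]
+L4 (α=1/5) → [353/5, 202/5, 658/5]
→ [71, 40, 132]

query (1,0) [L1,L2,L3,L4] — begin 0,0,0
after L1 α=3/4: [201/2, 27/2, 585/4]
after L2 α=4/7: [1619/14, 1849/14, 285/4]
after L3 α=6/7: [18755/98, 16465/98, 1221/28]
after L4 α=3/4: [24635/392, 49981/392, 10041/112]
rounded: [63, 128, 90]

query (1,0) [L1,L2,L3,L4,L5] — begin 0,0,0
+L1 (α=3/4) → [201/2, 27/2, 585/4]
+L2 (α=4/7) → [1619/14, 1849/14, 285/4]
+L3 (α=6/7) → [18755/98, 16465/98, 1221/28]
+L4 (α=3/4) → [24635/392, 49981/392, 10041/112]
+L5 (α=1/2) → [110091/784, 127597/784, 14073/224]
→ [140, 163, 63]

query (0,2) [L1,L2,L3,L4,L5,L6] — begin 0,0,0
+L1 (α=1/4) → [71/2, 101/4, 52]
+L2 (α=3/4) → [1217/8, 2141/16, 247/4]
+L3 (α=1) → [148, 185, 205]
+L4 (α=1/4) → [123, 761/4, 181]
+L5 (α=0) → [123, 761/4, 181]
+L6 (α=3/4) → [297/4, 1649/16, 167/2]
rounded: [74, 103, 84]

query (2,2) [L1,L2,L3,L4,L5,L6] — begin 0,0,0
L1 α=2/7: [54/7, 8, 398/7]
L2 α=3/5: [1683/35, 409/5, 2056/35]
L3 α=1/6: [1384/21, 147/2, 3127/42]
L4 α=3/8: [6925/84, 1029/16, 34031/336]
L5 α=6/7: [83029/588, 1107/16, 312239/2352]
L6 α=1/4: [99885/784, 3977/64, 345951/3136]
rounded: [127, 62, 110]

query (0,0) [L1,L2,L3,L4,L5,L6] — begin 0,0,0
after L1 α=1/4: [93/2, 21, 11/4]
after L2 α=3/4: [1269/8, 183/2, 1187/16]
after L3 α=1/3: [2165/12, 84, 1259/24]
after L4 α=1/4: [2361/16, 399/4, 1315/32]
after L5 α=4/5: [9273/80, 3631/20, 5255/32]
after L6 α=3/7: [24513/140, 4621/35, 10511/56]
→ [175, 132, 188]

(0,0) stack=L1,L2,L3,L4,L5; from [0,0,0]:
after L1 α=1/4: [93/2, 21, 11/4]
after L2 α=3/4: [1269/8, 183/2, 1187/16]
after L3 α=1/3: [2165/12, 84, 1259/24]
after L4 α=1/4: [2361/16, 399/4, 1315/32]
after L5 α=4/5: [9273/80, 3631/20, 5255/32]
= [116, 182, 164]

query (1,1) [L1,L2,L3,L4,L5] — begin 0,0,0
after L1 α=4/5: [12, 688/5, 12/5]
after L2 α=1/2: [95/2, 659/5, 261/5]
after L3 α=1/3: [172/3, 1718/15, 209/5]
after L4 α=0: [172/3, 1718/15, 209/5]
after L5 α=1/2: [727/6, 2183/30, 267/5]
→ [121, 73, 53]

(1,0) stack=L1,L2,L3,L4,L5,L7; from [0,0,0]:
L1 α=3/4: [201/2, 27/2, 585/4]
L2 α=4/7: [1619/14, 1849/14, 285/4]
L3 α=6/7: [18755/98, 16465/98, 1221/28]
L4 α=3/4: [24635/392, 49981/392, 10041/112]
L5 α=1/2: [110091/784, 127597/784, 14073/224]
L7 α=1/2: [150859/1568, 153469/1568, 63577/448]
→ [96, 98, 142]

query (0,1) [L1,L2,L3,L4,L5,L7] — begin 0,0,0
L1 α=1/2: [169/2, 97, 113]
L2 α=1/6: [315/4, 108, 102]
L3 α=3/7: [921/7, 474/7, 474/7]
L4 α=2/7: [7321/49, 5492/49, 5520/49]
L5 α=1/2: [4420/49, 7695/49, 3789/49]
L7 α=1/2: [10055/98, 16221/98, 10551/98]
= [103, 166, 108]

(0,0) stack=L1,L2,L3,L4,L5,L7; from [0,0,0]:
+L1 (α=1/4) → [93/2, 21, 11/4]
+L2 (α=3/4) → [1269/8, 183/2, 1187/16]
+L3 (α=1/3) → [2165/12, 84, 1259/24]
+L4 (α=1/4) → [2361/16, 399/4, 1315/32]
+L5 (α=4/5) → [9273/80, 3631/20, 5255/32]
+L7 (α=2/3) → [47513/240, 6791/60, 14087/96]
→ [198, 113, 147]


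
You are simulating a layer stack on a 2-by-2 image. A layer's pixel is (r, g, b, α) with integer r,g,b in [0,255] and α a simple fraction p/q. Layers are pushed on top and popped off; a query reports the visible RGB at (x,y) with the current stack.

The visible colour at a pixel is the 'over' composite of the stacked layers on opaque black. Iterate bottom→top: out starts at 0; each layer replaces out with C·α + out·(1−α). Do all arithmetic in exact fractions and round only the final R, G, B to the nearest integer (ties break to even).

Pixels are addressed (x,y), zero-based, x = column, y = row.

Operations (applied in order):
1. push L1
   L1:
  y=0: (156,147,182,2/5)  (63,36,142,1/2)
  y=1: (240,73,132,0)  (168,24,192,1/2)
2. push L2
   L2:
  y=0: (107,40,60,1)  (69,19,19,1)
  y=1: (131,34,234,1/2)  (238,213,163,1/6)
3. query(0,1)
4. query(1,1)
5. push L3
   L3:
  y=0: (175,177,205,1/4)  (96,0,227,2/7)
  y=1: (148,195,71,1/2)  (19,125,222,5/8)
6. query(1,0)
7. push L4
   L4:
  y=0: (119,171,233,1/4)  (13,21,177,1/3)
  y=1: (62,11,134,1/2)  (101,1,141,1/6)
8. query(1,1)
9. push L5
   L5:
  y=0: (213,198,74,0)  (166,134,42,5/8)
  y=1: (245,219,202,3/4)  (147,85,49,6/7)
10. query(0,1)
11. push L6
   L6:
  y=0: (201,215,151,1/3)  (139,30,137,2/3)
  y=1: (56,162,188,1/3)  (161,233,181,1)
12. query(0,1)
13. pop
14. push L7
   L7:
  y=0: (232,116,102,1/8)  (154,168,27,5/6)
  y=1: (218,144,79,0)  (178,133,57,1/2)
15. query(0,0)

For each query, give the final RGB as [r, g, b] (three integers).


at x=0,y=1 over L1,L2:
L1 α=0: [0, 0, 0]
L2 α=1/2: [131/2, 17, 117]
→ [66, 17, 117]

query (1,1) [L1,L2] — begin 0,0,0
L1 α=1/2: [84, 12, 96]
L2 α=1/6: [329/3, 91/2, 643/6]
rounded: [110, 46, 107]

(1,0) stack=L1,L2,L3; from [0,0,0]:
after L1 α=1/2: [63/2, 18, 71]
after L2 α=1: [69, 19, 19]
after L3 α=2/7: [537/7, 95/7, 549/7]
→ [77, 14, 78]

query (1,1) [L1,L2,L3,L4] — begin 0,0,0
+L1 (α=1/2) → [84, 12, 96]
+L2 (α=1/6) → [329/3, 91/2, 643/6]
+L3 (α=5/8) → [53, 1523/16, 2863/16]
+L4 (α=1/6) → [61, 7631/96, 16571/96]
= [61, 79, 173]

at x=0,y=1 over L1,L2,L3,L4,L5:
+L1 (α=0) → [0, 0, 0]
+L2 (α=1/2) → [131/2, 17, 117]
+L3 (α=1/2) → [427/4, 106, 94]
+L4 (α=1/2) → [675/8, 117/2, 114]
+L5 (α=3/4) → [6555/32, 1431/8, 180]
= [205, 179, 180]

query (0,1) [L1,L2,L3,L4,L5,L6] — begin 0,0,0
L1 α=0: [0, 0, 0]
L2 α=1/2: [131/2, 17, 117]
L3 α=1/2: [427/4, 106, 94]
L4 α=1/2: [675/8, 117/2, 114]
L5 α=3/4: [6555/32, 1431/8, 180]
L6 α=1/3: [7451/48, 693/4, 548/3]
→ [155, 173, 183]

at x=0,y=0 over L1,L2,L3,L4,L5,L7:
after L1 α=2/5: [312/5, 294/5, 364/5]
after L2 α=1: [107, 40, 60]
after L3 α=1/4: [124, 297/4, 385/4]
after L4 α=1/4: [491/4, 1575/16, 2087/16]
after L5 α=0: [491/4, 1575/16, 2087/16]
after L7 α=1/8: [4365/32, 12881/128, 16241/128]
→ [136, 101, 127]
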